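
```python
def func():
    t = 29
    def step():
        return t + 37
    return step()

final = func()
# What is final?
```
66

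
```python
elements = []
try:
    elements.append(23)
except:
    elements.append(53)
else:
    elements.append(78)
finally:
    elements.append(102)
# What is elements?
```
[23, 78, 102]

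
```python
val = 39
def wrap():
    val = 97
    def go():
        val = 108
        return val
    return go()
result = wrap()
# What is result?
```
108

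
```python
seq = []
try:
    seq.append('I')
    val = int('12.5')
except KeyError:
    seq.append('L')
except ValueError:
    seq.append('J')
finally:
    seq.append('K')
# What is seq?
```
['I', 'J', 'K']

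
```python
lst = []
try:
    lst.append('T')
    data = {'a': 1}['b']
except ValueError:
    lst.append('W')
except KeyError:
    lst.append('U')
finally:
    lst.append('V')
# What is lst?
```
['T', 'U', 'V']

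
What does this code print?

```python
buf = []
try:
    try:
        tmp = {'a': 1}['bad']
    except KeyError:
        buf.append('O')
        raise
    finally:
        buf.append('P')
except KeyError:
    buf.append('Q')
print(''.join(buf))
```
OPQ

finally runs before re-raised exception propagates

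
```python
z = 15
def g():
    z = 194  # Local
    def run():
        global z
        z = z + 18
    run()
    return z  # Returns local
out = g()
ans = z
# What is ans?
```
33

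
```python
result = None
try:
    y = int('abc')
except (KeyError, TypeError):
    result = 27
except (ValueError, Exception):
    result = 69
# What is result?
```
69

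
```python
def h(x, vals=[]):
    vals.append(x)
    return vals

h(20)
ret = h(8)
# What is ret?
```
[20, 8]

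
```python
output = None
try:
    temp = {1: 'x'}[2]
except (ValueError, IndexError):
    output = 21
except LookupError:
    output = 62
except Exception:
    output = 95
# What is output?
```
62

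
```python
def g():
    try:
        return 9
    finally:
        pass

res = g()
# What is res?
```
9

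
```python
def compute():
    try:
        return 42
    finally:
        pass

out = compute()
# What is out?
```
42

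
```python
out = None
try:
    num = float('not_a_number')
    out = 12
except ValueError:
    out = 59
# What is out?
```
59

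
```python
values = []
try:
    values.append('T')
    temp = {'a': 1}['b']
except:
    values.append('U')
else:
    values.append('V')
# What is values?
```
['T', 'U']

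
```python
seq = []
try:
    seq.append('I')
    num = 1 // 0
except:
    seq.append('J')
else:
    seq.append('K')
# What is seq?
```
['I', 'J']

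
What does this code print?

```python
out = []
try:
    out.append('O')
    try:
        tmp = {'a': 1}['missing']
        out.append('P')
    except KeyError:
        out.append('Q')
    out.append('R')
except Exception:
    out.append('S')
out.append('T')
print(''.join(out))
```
OQRT

Inner exception caught by inner handler, outer continues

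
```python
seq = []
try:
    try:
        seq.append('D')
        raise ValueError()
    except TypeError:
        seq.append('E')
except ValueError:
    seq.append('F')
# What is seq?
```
['D', 'F']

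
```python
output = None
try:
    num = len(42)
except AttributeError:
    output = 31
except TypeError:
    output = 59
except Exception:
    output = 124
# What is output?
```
59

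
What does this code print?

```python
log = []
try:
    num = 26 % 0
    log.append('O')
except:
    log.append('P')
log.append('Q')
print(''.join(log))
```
PQ

Exception raised in try, caught by bare except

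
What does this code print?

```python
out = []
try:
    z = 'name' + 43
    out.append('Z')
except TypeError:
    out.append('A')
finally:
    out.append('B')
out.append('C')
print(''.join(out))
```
ABC

finally always runs, even after exception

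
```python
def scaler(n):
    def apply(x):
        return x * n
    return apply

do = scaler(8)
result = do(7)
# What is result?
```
56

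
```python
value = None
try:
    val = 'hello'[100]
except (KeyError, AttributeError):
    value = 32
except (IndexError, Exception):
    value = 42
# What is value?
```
42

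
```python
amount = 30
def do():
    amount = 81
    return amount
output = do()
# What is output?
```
81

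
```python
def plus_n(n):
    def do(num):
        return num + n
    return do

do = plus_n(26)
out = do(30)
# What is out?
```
56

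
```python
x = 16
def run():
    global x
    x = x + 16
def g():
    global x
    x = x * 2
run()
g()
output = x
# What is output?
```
64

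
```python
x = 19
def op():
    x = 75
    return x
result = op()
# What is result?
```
75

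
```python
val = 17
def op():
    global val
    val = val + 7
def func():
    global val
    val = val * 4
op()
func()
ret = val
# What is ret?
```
96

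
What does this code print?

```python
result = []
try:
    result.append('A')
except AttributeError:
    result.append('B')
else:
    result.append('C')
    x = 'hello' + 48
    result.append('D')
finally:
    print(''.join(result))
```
AC

Try succeeds, else appends 'C', TypeError in else is uncaught, finally prints before exception propagates ('D' never appended)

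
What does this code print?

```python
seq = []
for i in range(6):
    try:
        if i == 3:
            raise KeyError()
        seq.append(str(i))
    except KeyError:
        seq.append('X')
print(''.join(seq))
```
012X45

Exception on i=3 caught, loop continues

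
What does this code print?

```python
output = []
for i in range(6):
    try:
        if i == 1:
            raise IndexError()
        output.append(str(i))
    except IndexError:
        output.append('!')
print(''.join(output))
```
0!2345

Exception on i=1 caught, loop continues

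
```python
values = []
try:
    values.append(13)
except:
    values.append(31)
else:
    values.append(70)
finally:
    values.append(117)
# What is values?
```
[13, 70, 117]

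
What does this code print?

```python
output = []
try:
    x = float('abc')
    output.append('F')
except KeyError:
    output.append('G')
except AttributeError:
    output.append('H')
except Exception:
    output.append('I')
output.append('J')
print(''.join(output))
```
IJ

ValueError not specifically caught, falls to Exception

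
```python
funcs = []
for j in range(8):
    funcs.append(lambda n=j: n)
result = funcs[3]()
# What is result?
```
3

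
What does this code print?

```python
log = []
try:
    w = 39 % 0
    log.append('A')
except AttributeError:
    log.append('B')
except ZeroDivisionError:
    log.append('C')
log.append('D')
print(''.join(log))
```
CD

ZeroDivisionError is caught by its specific handler, not AttributeError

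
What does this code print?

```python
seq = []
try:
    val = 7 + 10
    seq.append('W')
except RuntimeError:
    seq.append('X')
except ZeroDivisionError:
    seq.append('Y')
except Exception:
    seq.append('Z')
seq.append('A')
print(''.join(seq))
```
WA

No exception, try block completes normally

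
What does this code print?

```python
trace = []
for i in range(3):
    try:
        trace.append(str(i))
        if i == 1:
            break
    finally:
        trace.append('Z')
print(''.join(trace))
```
0Z1Z

finally runs even when breaking out of loop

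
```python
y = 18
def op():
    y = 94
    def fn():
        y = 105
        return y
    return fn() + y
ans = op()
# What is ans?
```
199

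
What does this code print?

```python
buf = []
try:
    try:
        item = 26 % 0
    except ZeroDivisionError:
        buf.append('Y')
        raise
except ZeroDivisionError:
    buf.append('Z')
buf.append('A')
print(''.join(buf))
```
YZA

raise without argument re-raises current exception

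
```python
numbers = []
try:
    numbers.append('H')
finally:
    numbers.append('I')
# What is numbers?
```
['H', 'I']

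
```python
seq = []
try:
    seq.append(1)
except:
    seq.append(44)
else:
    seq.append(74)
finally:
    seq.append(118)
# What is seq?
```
[1, 74, 118]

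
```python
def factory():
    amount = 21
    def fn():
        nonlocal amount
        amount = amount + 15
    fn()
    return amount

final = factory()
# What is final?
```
36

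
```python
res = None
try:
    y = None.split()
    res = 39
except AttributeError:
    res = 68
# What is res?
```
68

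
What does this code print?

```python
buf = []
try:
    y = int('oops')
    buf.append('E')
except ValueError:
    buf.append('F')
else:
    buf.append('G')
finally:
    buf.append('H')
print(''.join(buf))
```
FH

Exception: except runs, else skipped, finally runs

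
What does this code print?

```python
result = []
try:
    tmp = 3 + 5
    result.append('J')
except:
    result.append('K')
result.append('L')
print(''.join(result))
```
JL

No exception, try block completes normally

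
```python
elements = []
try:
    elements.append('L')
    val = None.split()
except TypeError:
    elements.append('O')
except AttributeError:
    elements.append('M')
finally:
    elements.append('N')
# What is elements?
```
['L', 'M', 'N']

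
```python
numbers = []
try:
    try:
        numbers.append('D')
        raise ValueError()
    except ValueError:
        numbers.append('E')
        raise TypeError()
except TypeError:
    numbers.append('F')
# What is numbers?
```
['D', 'E', 'F']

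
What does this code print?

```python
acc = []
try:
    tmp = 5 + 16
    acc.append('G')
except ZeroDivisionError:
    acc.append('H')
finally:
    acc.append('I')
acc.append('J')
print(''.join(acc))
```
GIJ

finally runs after normal execution too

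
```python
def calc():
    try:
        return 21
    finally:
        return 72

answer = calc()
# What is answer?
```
72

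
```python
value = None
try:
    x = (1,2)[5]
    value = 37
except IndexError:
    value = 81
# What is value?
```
81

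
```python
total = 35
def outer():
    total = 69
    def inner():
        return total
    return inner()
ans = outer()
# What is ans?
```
69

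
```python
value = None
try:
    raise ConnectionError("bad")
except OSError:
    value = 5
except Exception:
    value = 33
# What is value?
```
5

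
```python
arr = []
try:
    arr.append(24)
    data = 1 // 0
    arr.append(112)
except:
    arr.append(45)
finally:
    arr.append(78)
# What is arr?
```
[24, 45, 78]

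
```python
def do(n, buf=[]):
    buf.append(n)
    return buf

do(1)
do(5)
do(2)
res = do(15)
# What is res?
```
[1, 5, 2, 15]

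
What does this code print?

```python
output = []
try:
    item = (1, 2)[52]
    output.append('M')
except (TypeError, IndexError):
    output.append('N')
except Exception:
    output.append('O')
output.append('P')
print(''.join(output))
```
NP

IndexError matches tuple containing it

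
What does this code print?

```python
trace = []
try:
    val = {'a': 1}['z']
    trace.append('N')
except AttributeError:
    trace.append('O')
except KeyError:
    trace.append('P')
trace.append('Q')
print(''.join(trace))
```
PQ

KeyError is caught by its specific handler, not AttributeError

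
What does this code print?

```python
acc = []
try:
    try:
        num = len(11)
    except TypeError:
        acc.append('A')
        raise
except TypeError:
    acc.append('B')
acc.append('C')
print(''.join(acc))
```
ABC

raise without argument re-raises current exception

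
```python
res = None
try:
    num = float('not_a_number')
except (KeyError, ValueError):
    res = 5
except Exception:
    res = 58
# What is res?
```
5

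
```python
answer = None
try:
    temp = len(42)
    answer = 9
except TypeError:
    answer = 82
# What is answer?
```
82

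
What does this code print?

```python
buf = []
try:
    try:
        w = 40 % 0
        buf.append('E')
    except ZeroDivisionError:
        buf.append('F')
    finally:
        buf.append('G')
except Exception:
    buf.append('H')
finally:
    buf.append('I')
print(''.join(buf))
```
FGI

Both finally blocks run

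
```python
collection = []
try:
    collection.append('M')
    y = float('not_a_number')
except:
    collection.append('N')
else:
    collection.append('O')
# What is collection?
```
['M', 'N']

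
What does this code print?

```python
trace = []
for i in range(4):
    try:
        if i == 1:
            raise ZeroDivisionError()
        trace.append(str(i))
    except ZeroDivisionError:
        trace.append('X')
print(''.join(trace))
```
0X23

Exception on i=1 caught, loop continues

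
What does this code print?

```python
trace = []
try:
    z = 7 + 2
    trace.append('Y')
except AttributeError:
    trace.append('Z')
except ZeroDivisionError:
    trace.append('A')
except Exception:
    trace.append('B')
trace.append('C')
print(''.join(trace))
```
YC

No exception, try block completes normally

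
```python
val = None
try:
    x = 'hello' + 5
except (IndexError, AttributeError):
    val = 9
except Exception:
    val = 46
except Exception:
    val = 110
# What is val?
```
46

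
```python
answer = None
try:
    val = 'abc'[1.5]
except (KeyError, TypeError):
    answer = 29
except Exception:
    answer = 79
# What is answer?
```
29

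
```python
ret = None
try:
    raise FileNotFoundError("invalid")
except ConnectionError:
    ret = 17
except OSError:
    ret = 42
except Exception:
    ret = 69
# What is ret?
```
42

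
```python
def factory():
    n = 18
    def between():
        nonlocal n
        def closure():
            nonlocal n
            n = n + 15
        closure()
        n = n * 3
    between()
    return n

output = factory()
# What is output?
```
99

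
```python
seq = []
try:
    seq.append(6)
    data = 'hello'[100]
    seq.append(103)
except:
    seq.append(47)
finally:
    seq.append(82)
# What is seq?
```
[6, 47, 82]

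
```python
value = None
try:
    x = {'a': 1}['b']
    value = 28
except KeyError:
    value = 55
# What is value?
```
55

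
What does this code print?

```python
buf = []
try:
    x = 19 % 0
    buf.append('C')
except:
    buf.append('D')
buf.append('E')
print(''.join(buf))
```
DE

Exception raised in try, caught by bare except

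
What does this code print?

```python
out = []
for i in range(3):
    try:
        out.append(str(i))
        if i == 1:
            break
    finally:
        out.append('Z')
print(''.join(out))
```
0Z1Z

finally runs even when breaking out of loop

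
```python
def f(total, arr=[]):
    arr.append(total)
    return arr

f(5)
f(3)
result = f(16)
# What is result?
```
[5, 3, 16]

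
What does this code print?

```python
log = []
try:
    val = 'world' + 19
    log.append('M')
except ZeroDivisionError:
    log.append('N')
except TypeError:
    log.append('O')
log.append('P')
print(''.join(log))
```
OP

TypeError is caught by its specific handler, not ZeroDivisionError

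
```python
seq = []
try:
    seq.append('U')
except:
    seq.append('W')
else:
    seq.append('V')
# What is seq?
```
['U', 'V']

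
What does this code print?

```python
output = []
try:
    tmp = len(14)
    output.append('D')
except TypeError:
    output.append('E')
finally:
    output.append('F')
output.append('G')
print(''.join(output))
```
EFG

finally always runs, even after exception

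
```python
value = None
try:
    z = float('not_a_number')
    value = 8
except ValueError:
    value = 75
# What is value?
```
75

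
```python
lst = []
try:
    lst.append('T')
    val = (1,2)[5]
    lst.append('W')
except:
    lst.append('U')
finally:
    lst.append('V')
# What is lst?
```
['T', 'U', 'V']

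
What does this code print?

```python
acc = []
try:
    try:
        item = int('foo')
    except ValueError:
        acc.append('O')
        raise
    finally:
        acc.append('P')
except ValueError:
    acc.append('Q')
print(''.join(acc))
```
OPQ

finally runs before re-raised exception propagates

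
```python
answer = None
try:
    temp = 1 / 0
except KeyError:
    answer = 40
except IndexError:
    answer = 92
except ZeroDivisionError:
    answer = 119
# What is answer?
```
119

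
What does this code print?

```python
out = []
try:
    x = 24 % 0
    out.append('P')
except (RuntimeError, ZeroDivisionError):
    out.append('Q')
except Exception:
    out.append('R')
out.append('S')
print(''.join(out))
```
QS

ZeroDivisionError matches tuple containing it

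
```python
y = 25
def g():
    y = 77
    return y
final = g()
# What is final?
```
77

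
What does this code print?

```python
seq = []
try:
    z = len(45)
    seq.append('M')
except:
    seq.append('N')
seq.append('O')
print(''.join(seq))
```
NO

Exception raised in try, caught by bare except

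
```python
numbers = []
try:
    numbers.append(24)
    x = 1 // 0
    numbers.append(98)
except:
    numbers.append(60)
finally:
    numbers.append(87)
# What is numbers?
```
[24, 60, 87]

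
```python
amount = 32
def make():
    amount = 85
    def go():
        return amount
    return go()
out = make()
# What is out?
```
85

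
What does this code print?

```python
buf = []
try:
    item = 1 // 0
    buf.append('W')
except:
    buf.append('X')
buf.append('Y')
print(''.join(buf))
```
XY

Exception raised in try, caught by bare except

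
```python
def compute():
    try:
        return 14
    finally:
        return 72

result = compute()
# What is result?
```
72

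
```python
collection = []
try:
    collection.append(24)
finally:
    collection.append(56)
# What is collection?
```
[24, 56]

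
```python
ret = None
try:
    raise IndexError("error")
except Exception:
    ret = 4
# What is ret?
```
4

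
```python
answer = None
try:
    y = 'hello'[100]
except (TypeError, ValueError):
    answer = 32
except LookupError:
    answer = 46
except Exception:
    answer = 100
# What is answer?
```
46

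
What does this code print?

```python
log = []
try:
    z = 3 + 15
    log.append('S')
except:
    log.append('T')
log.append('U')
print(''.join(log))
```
SU

No exception, try block completes normally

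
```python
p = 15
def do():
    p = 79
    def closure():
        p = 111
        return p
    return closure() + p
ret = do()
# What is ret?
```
190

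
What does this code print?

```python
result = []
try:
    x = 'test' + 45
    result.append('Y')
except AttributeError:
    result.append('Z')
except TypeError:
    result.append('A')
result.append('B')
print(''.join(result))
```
AB

TypeError is caught by its specific handler, not AttributeError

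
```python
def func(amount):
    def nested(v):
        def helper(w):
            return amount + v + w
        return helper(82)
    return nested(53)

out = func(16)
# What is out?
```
151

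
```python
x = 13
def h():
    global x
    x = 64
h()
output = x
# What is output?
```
64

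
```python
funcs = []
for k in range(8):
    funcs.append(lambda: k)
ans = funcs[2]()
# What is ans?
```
7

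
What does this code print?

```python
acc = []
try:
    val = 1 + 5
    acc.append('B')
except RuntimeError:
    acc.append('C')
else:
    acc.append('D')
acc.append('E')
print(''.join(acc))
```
BDE

else block runs when no exception occurs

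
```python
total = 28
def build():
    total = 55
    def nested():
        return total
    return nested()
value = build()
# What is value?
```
55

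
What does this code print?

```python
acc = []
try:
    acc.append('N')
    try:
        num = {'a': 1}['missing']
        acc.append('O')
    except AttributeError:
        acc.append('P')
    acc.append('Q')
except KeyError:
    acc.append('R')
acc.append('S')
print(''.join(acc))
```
NRS

Inner handler doesn't match, propagates to outer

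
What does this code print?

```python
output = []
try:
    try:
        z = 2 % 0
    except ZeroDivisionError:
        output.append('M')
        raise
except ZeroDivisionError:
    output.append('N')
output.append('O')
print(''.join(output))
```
MNO

raise without argument re-raises current exception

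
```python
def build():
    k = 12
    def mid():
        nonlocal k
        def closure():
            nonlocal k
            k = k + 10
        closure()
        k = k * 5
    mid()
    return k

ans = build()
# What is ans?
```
110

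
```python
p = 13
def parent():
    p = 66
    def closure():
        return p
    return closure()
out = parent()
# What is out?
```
66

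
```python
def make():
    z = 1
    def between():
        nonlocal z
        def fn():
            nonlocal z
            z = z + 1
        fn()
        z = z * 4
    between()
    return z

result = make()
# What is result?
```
8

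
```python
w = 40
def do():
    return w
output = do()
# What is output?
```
40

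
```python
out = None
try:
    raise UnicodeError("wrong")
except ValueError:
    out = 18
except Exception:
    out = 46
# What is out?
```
18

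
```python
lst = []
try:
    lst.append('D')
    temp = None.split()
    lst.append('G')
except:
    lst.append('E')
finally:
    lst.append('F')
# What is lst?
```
['D', 'E', 'F']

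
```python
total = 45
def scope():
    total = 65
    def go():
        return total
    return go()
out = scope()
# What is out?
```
65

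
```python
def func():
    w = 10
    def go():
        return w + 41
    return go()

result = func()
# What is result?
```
51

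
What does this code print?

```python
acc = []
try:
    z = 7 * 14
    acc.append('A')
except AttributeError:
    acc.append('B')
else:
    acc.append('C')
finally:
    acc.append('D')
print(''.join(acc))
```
ACD

else runs before finally when no exception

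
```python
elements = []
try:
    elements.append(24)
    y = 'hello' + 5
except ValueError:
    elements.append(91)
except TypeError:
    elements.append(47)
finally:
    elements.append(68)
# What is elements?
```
[24, 47, 68]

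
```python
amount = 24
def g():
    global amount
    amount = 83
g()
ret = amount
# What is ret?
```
83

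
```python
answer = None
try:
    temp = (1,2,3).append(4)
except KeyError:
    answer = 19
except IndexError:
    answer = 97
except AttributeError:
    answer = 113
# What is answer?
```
113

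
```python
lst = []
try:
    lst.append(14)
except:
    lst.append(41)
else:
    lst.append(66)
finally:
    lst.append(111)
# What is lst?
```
[14, 66, 111]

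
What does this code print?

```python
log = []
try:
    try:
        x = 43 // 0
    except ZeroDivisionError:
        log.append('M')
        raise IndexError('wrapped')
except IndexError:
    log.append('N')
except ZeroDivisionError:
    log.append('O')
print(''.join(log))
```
MN

New IndexError raised, caught by outer IndexError handler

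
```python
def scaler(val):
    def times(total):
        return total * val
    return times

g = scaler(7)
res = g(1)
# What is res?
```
7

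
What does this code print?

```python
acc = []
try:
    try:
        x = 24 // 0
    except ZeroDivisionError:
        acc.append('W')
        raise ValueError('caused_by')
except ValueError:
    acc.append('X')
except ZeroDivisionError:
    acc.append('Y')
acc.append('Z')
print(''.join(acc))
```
WXZ

ValueError raised and caught, original ZeroDivisionError not re-raised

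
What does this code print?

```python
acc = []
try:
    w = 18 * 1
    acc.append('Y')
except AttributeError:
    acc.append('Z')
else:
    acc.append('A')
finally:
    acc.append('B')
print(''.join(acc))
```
YAB

else runs before finally when no exception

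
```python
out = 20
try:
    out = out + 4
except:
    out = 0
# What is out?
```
24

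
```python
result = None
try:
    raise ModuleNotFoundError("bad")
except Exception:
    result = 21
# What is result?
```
21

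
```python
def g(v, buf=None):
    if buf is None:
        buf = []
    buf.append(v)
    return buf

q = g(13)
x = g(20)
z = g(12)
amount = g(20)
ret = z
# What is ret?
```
[12]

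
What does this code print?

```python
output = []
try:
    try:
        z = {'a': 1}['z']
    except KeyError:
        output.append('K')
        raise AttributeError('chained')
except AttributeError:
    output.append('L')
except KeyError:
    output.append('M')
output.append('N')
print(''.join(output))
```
KLN

AttributeError raised and caught, original KeyError not re-raised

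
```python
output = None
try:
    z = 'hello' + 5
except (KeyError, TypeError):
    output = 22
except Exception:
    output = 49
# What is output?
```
22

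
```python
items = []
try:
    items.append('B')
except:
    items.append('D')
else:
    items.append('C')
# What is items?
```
['B', 'C']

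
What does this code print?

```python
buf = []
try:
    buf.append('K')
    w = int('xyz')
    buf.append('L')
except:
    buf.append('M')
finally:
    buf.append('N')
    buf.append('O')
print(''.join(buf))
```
KMNO

Code before exception runs, then except, then all of finally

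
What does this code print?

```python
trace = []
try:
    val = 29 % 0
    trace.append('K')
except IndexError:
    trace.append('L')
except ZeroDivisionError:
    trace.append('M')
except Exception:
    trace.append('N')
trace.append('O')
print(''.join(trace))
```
MO

ZeroDivisionError matches before generic Exception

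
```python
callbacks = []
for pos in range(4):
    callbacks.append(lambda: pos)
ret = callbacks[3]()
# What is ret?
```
3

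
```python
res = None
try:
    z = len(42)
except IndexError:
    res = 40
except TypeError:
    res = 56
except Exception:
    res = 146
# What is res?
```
56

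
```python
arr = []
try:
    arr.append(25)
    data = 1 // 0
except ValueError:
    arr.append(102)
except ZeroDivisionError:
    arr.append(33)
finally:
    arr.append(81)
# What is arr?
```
[25, 33, 81]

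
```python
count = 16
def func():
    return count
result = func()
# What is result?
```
16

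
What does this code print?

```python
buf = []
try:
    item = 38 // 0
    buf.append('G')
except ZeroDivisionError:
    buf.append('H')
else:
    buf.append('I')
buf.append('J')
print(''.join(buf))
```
HJ

else block skipped when exception is caught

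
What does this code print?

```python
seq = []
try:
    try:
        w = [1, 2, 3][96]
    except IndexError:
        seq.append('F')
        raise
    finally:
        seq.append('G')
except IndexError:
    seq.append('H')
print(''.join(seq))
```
FGH

finally runs before re-raised exception propagates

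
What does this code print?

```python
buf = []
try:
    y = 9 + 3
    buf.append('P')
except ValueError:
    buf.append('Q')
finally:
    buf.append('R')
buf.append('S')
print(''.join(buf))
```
PRS

finally runs after normal execution too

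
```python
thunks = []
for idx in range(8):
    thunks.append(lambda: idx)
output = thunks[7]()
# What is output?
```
7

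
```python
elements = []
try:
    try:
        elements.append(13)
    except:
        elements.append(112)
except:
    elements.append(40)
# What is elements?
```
[13]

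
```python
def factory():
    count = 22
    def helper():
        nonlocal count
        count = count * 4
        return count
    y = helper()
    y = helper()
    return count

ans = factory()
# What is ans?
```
352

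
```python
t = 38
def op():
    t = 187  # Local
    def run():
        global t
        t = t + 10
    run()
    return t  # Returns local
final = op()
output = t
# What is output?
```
48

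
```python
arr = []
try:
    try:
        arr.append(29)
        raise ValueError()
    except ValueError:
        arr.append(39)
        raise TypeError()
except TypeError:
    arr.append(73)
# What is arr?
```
[29, 39, 73]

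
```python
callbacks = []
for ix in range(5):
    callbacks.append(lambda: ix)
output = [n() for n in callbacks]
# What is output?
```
[4, 4, 4, 4, 4]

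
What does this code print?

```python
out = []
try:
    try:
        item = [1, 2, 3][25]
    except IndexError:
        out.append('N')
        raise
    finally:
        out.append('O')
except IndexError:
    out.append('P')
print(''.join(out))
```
NOP

finally runs before re-raised exception propagates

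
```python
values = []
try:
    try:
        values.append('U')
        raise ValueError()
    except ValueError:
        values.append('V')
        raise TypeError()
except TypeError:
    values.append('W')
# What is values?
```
['U', 'V', 'W']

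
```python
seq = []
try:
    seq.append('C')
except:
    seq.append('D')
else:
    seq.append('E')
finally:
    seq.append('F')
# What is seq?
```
['C', 'E', 'F']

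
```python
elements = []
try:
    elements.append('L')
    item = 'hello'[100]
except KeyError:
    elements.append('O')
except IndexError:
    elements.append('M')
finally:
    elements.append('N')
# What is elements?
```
['L', 'M', 'N']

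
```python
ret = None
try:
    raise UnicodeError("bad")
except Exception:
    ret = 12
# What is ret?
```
12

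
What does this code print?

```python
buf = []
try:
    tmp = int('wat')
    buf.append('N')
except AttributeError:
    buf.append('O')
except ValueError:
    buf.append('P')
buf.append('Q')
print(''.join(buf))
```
PQ

ValueError is caught by its specific handler, not AttributeError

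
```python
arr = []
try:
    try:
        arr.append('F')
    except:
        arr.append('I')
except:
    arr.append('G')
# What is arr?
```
['F']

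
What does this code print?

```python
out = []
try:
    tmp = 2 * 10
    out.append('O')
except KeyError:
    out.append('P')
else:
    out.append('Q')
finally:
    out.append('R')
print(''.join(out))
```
OQR

else runs before finally when no exception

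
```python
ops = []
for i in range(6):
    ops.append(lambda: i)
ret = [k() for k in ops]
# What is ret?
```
[5, 5, 5, 5, 5, 5]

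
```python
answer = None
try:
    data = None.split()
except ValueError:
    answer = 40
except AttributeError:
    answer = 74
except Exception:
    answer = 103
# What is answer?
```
74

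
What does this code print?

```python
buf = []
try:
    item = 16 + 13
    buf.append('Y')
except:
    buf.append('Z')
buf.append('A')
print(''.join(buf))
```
YA

No exception, try block completes normally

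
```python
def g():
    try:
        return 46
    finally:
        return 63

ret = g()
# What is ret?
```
63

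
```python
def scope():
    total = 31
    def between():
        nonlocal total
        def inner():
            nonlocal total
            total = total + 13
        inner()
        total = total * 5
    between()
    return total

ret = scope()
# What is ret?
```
220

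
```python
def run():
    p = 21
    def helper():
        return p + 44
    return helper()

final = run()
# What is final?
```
65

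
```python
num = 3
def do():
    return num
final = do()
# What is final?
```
3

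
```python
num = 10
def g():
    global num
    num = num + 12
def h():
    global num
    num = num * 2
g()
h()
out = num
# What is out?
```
44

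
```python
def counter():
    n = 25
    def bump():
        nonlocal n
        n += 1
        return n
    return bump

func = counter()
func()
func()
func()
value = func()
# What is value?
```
29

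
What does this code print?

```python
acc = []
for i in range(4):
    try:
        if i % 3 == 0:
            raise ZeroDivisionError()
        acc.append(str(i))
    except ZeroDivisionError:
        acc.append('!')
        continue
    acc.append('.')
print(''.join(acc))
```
!1.2.!

continue in except skips rest of loop body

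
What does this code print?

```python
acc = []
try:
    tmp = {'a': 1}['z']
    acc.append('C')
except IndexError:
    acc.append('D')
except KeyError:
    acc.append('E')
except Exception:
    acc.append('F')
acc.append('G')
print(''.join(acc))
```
EG

KeyError matches before generic Exception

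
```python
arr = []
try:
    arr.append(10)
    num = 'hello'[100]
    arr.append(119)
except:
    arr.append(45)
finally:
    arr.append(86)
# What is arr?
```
[10, 45, 86]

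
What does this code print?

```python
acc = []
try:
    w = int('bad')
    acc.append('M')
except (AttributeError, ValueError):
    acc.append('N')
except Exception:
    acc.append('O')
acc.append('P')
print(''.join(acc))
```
NP

ValueError matches tuple containing it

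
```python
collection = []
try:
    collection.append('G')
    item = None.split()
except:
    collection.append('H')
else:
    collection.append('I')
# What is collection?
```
['G', 'H']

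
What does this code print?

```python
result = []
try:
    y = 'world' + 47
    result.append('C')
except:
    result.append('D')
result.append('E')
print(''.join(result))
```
DE

Exception raised in try, caught by bare except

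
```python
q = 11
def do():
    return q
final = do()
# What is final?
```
11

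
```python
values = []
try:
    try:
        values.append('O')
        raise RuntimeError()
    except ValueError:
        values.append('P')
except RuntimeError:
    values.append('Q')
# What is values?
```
['O', 'Q']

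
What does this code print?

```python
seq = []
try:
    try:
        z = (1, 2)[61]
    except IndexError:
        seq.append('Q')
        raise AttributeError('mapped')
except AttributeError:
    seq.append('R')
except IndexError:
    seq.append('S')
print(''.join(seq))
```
QR

New AttributeError raised, caught by outer AttributeError handler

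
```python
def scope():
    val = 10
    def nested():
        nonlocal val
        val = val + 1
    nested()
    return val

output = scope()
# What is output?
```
11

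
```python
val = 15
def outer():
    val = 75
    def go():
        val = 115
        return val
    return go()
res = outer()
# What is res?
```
115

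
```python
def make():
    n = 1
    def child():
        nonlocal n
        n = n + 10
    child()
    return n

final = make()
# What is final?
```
11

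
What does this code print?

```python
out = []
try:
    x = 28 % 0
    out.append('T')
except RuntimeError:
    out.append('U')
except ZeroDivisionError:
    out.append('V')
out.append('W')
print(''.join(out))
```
VW

ZeroDivisionError is caught by its specific handler, not RuntimeError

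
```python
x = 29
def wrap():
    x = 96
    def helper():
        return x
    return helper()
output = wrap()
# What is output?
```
96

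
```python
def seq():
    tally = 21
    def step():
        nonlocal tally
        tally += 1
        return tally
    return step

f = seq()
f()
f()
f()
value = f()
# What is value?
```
25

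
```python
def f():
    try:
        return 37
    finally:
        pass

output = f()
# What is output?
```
37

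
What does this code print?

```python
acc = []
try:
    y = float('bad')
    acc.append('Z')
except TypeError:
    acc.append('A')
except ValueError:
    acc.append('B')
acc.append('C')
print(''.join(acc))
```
BC

ValueError is caught by its specific handler, not TypeError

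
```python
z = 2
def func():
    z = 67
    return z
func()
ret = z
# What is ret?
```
2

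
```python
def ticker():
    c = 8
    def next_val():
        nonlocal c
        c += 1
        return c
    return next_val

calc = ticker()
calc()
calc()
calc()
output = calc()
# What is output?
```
12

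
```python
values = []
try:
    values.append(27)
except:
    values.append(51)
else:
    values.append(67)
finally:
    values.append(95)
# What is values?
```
[27, 67, 95]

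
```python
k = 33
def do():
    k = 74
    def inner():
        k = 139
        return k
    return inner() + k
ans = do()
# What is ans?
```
213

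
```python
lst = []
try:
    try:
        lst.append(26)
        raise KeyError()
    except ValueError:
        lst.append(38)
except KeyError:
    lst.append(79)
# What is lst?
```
[26, 79]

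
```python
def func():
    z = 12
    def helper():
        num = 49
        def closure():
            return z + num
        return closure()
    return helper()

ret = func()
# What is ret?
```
61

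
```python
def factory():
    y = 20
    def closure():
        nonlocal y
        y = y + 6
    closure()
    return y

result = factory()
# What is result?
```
26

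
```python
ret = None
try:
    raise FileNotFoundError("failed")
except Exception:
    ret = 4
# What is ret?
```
4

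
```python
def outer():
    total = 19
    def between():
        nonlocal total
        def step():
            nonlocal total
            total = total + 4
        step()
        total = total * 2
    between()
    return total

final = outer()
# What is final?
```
46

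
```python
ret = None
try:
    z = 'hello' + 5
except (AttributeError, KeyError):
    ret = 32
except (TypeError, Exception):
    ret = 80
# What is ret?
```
80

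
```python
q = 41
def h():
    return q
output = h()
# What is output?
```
41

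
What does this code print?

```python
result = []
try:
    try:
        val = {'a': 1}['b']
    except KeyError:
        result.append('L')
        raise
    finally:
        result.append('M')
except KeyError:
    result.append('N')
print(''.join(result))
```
LMN

finally runs before re-raised exception propagates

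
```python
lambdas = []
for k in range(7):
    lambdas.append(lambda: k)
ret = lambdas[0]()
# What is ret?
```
6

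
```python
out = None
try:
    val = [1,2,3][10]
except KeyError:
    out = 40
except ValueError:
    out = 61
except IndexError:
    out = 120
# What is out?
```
120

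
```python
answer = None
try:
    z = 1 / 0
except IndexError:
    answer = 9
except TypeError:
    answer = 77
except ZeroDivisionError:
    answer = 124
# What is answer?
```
124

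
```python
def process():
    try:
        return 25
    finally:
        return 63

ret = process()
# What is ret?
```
63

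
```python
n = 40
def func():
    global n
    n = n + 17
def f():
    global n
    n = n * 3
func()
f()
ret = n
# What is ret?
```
171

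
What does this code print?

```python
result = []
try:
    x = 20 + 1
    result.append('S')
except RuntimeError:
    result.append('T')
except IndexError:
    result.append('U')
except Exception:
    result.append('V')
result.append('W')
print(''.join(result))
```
SW

No exception, try block completes normally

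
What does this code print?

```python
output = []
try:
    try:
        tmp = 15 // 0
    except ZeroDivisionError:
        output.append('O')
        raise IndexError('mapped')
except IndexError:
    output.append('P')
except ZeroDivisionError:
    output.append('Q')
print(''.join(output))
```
OP

New IndexError raised, caught by outer IndexError handler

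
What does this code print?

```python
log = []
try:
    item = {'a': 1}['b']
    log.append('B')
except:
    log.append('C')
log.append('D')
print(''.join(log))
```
CD

Exception raised in try, caught by bare except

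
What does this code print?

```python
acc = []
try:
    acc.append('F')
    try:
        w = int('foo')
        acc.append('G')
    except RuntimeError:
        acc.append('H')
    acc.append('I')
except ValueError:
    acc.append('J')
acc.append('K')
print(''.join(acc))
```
FJK

Inner handler doesn't match, propagates to outer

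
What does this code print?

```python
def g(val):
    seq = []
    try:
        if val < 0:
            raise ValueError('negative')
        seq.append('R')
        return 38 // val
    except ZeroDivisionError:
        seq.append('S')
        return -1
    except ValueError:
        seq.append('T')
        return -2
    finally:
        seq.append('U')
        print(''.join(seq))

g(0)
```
RSU

val=0 causes ZeroDivisionError, caught, finally prints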